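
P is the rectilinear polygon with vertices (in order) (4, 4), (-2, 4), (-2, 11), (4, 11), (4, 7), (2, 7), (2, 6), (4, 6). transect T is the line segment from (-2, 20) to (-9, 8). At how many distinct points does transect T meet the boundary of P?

The segment lies entirely outside P and never meets its boundary.

0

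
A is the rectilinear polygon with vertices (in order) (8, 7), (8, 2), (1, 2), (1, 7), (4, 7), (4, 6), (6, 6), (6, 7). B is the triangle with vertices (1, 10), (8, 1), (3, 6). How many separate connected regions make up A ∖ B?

A ∖ B splits into 3 disjoint pieces (area 11.3333, area 17.75, area 0.2857).

3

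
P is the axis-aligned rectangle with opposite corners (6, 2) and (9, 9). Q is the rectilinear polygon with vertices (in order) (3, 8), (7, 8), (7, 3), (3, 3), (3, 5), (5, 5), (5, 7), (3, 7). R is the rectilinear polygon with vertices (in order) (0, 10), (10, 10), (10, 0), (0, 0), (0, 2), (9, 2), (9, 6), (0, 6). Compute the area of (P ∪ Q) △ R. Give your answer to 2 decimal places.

70.00

|P ∪ Q| = 32.
|(P ∪ Q) ∩ R| = 13.
|(P ∪ Q) △ R| = 32 + 64 − 26 = 70.00.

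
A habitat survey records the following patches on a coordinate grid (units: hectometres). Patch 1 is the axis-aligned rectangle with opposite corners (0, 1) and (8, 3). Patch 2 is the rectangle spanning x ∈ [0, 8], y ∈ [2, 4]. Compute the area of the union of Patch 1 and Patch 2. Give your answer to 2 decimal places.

24.00

By inclusion–exclusion:
Individual areas: |Patch 1| = 16, |Patch 2| = 16.
|Patch 1∩Patch 2|: x∈[0,8], y∈[2,3] → 8·1 = 8.
|Patch 1 ∪ Patch 2| = 32 − 8 = 24.00.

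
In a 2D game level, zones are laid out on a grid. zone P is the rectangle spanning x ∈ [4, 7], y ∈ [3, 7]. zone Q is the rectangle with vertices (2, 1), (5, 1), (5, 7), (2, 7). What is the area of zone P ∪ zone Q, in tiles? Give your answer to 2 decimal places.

26.00

By inclusion–exclusion:
Individual areas: |zone P| = 12, |zone Q| = 18.
|zone P∩zone Q|: x∈[4,5], y∈[3,7] → 1·4 = 4.
|zone P ∪ zone Q| = 30 − 4 = 26.00.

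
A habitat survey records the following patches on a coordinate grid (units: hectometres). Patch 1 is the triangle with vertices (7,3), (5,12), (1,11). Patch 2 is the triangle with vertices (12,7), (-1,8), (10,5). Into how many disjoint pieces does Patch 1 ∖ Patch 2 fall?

Patch 1 ∖ Patch 2 splits into 2 disjoint pieces (area 2.8048, area 13.5225).

2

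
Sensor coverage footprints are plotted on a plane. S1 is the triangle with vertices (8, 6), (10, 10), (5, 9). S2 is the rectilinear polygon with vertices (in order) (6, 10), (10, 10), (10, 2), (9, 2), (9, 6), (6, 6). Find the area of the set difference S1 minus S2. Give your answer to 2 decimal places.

0.60

|S1| = 9, |S1∩S2| = 8.4.
|S1 ∖ S2| = |S1| − |S1∩S2| = 9 − 8.4 = 0.60.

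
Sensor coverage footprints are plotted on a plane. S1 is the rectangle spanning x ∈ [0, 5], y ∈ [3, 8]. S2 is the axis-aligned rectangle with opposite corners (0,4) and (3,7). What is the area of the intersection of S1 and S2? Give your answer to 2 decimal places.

|S1∩S2|: x∈[0,3], y∈[4,7] → 3·3 = 9.

9.00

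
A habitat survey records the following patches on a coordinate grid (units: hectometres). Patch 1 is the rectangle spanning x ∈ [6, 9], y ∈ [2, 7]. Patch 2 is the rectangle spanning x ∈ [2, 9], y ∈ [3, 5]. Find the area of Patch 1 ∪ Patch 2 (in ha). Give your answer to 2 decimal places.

By inclusion–exclusion:
Individual areas: |Patch 1| = 15, |Patch 2| = 14.
|Patch 1∩Patch 2|: x∈[6,9], y∈[3,5] → 3·2 = 6.
|Patch 1 ∪ Patch 2| = 29 − 6 = 23.00.

23.00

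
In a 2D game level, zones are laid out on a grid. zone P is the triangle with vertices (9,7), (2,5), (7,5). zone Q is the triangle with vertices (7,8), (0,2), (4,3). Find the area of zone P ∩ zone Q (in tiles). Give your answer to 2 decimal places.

1.28

The intersection is the polygon with vertices (5.862,6.103), (5.2,5), (3.5,5), (4.25,5.643).
By the shoelace formula its area is 1.28.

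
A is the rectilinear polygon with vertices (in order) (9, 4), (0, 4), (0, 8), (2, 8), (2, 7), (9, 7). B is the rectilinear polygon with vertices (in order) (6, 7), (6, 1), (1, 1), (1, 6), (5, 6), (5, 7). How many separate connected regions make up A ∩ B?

1

A ∩ B is a single connected region.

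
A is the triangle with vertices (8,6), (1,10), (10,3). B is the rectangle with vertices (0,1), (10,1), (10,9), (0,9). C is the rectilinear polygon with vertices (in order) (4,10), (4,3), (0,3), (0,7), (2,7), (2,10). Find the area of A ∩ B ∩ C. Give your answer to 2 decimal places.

0.70

The intersection is the polygon with vertices (2.286,9), (2.75,9), (4,8.286), (4,7.667).
By the shoelace formula its area is 0.70.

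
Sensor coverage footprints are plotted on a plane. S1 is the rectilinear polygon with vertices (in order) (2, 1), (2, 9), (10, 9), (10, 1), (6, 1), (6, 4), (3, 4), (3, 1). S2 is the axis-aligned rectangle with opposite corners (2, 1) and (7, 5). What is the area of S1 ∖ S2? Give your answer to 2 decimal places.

|S1| = 55, |S1∩S2| = 11.
|S1 ∖ S2| = |S1| − |S1∩S2| = 55 − 11 = 44.00.

44.00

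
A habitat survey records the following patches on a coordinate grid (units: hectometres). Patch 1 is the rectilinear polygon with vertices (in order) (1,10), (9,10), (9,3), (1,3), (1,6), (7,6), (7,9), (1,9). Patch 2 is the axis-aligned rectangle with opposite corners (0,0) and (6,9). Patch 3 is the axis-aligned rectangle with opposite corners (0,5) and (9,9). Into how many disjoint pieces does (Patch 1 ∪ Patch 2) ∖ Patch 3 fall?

(Patch 1 ∪ Patch 2) ∖ Patch 3 splits into 2 disjoint pieces (area 8, area 36).

2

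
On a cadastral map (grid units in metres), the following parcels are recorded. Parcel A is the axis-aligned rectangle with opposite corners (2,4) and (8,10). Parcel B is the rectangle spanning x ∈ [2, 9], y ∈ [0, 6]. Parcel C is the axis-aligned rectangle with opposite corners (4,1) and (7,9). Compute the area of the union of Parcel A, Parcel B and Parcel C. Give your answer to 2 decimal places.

By inclusion–exclusion:
Individual areas: |Parcel A| = 36, |Parcel B| = 42, |Parcel C| = 24.
|Parcel A∩Parcel B|: x∈[2,8], y∈[4,6] → 6·2 = 12.
|Parcel A∩Parcel C|: x∈[4,7], y∈[4,9] → 3·5 = 15.
|Parcel B∩Parcel C|: x∈[4,7], y∈[1,6] → 3·5 = 15.
|Parcel A∩Parcel B∩Parcel C| = 6.
|Parcel A ∪ Parcel B ∪ Parcel C| = 102 − 42 + 6 = 66.00.

66.00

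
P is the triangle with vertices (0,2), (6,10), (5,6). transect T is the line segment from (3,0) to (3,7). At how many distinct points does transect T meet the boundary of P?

2

The segment meets the boundary at (3,6), (3,4.4).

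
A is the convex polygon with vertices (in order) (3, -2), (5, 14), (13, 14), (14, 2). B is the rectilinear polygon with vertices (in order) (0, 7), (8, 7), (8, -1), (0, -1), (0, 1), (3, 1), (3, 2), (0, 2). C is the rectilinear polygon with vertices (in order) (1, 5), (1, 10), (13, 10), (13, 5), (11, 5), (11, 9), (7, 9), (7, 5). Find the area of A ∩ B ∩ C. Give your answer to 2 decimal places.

The intersection is the polygon with vertices (7,7), (7,5), (3.875,5), (4.125,7).
By the shoelace formula its area is 6.00.

6.00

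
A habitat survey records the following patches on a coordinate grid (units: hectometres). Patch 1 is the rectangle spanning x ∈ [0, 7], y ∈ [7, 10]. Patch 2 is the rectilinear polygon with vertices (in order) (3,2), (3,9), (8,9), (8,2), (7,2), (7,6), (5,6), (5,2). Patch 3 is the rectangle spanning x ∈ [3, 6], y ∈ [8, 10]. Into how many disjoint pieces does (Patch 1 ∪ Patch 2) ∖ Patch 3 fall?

1

(Patch 1 ∪ Patch 2) ∖ Patch 3 is a single connected region.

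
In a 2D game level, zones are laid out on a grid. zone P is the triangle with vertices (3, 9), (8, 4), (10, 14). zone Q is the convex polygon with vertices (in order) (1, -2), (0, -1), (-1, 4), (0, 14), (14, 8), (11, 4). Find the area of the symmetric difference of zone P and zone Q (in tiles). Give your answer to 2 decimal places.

|zone P| = 30, |zone Q| = 135, |zone P∩zone Q| = 23.656.
|zone P △ zone Q| = |zone P| + |zone Q| − 2·|zone P∩zone Q| = 30 + 135 − 47.312 = 117.69.

117.69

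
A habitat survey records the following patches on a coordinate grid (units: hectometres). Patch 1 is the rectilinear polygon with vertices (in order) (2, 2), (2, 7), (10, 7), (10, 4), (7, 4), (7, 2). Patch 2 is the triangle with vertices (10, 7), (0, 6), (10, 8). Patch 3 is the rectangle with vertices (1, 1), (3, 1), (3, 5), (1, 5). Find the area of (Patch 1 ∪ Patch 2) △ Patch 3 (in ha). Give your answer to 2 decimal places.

38.70

|Patch 1 ∪ Patch 2| = 36.7.
|(Patch 1 ∪ Patch 2) ∩ Patch 3| = 3.
|(Patch 1 ∪ Patch 2) △ Patch 3| = 36.7 + 8 − 6 = 38.70.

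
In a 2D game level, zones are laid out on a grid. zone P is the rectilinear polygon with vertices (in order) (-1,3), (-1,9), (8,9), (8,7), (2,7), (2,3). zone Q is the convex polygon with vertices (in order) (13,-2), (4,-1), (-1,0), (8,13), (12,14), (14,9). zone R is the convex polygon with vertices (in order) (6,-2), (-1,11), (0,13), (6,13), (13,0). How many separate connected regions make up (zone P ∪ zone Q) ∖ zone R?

(zone P ∪ zone Q) ∖ zone R splits into 2 disjoint pieces (area 32.0215, area 57.415).

2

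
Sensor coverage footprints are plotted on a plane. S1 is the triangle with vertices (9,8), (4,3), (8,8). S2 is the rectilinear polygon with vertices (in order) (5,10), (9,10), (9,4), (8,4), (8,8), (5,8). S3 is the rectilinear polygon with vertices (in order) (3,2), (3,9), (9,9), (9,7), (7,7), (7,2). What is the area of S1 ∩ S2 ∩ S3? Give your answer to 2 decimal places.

0.50

The intersection is the polygon with vertices (8,8), (9,8), (8,7).
By the shoelace formula its area is 0.50.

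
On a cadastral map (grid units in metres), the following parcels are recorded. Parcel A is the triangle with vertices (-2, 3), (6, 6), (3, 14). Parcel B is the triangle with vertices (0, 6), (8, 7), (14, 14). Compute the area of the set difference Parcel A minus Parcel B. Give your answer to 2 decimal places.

|Parcel A| = 36.5, |Parcel A∩Parcel B| = 6.3213.
|Parcel A ∖ Parcel B| = |Parcel A| − |Parcel A∩Parcel B| = 36.5 − 6.3213 = 30.18.

30.18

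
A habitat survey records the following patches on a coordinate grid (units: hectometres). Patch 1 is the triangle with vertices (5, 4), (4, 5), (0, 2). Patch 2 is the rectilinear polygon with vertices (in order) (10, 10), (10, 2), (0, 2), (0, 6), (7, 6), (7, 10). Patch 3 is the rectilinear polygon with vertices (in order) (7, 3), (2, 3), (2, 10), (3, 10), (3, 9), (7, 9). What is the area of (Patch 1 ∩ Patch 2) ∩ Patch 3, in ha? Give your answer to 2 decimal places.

2.75

The region (Patch 1 ∩ Patch 2) ∩ Patch 3 is the polygon with vertices (5,4), (2.5,3), (2,3), (2,3.5), (4,5).
By the shoelace formula its area is 2.75.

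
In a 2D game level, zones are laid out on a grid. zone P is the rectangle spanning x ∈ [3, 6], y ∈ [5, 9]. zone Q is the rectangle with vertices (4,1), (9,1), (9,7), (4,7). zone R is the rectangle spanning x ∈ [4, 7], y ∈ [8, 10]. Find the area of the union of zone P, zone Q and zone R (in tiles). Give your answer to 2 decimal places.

42.00

By inclusion–exclusion:
Individual areas: |zone P| = 12, |zone Q| = 30, |zone R| = 6.
|zone P∩zone Q|: x∈[4,6], y∈[5,7] → 2·2 = 4.
|zone P∩zone R|: x∈[4,6], y∈[8,9] → 2·1 = 2.
|zone Q∩zone R| = 0 (no overlap).
|zone P∩zone Q∩zone R| = 0.
|zone P ∪ zone Q ∪ zone R| = 48 − 6 + 0 = 42.00.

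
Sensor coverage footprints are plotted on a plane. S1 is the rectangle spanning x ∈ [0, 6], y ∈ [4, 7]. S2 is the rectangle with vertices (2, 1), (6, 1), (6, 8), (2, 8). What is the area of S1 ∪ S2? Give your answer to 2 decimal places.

34.00

By inclusion–exclusion:
Individual areas: |S1| = 18, |S2| = 28.
|S1∩S2|: x∈[2,6], y∈[4,7] → 4·3 = 12.
|S1 ∪ S2| = 46 − 12 = 34.00.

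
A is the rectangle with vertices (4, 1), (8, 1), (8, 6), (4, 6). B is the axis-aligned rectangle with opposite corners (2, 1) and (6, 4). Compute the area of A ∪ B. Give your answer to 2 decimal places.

26.00

By inclusion–exclusion:
Individual areas: |A| = 20, |B| = 12.
|A∩B|: x∈[4,6], y∈[1,4] → 2·3 = 6.
|A ∪ B| = 32 − 6 = 26.00.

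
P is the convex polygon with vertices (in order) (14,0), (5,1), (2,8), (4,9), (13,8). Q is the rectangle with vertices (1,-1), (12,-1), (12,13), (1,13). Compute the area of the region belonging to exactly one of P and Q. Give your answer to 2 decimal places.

|P| = 79.5, |Q| = 154, |P∩Q| = 67.6667.
|P △ Q| = |P| + |Q| − 2·|P∩Q| = 79.5 + 154 − 135.3333 = 98.17.

98.17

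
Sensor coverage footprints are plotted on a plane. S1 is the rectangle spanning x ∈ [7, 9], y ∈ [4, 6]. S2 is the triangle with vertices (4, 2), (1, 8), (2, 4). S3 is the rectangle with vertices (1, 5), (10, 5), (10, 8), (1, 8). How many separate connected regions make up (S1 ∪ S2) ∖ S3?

(S1 ∪ S2) ∖ S3 splits into 2 disjoint pieces (area 2, area 1.875).

2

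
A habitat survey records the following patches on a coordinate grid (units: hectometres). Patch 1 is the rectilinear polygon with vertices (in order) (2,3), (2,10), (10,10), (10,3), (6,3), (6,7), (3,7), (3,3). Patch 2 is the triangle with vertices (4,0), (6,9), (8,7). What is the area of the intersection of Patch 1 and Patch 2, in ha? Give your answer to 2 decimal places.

The intersection is the polygon with vertices (6,7), (5.556,7), (6,9), (8,7), (6,3.5).
By the shoelace formula its area is 5.94.

5.94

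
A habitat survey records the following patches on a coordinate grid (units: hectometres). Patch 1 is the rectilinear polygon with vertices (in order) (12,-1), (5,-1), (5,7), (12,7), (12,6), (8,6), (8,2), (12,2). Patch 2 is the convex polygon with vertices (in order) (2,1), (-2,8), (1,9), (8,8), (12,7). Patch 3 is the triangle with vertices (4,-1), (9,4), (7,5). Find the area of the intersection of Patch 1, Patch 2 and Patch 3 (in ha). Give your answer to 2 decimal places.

0.81

The intersection is the polygon with vertices (6.286,3.571), (7,5), (7.909,4.545).
By the shoelace formula its area is 0.81.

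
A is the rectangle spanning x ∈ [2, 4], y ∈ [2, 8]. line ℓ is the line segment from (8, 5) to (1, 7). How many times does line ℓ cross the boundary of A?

The segment meets the boundary at (2,6.714), (4,6.143).

2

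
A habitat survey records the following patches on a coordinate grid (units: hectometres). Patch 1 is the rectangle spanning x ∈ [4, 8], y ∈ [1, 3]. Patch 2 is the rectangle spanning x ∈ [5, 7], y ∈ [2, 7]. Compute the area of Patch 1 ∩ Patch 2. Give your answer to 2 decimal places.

2.00

|Patch 1∩Patch 2|: x∈[5,7], y∈[2,3] → 2·1 = 2.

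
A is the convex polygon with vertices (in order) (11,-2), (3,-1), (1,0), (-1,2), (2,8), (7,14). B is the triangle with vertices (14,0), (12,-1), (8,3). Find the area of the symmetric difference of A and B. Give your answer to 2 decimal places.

|A| = 105, |B| = 6, |A∩B| = 1.1667.
|A △ B| = |A| + |B| − 2·|A∩B| = 105 + 6 − 2.3333 = 108.67.

108.67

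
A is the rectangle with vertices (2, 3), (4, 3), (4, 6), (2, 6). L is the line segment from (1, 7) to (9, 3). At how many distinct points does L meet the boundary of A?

2

The segment meets the boundary at (4,5.5), (3,6).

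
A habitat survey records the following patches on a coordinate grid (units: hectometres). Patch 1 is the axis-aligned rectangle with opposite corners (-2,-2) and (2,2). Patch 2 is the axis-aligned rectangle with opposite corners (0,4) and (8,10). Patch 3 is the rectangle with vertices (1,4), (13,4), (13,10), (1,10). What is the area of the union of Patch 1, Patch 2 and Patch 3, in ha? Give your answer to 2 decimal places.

94.00

By inclusion–exclusion:
Individual areas: |Patch 1| = 16, |Patch 2| = 48, |Patch 3| = 72.
|Patch 1∩Patch 2| = 0 (no overlap).
|Patch 1∩Patch 3| = 0 (no overlap).
|Patch 2∩Patch 3|: x∈[1,8], y∈[4,10] → 7·6 = 42.
|Patch 1∩Patch 2∩Patch 3| = 0.
|Patch 1 ∪ Patch 2 ∪ Patch 3| = 136 − 42 + 0 = 94.00.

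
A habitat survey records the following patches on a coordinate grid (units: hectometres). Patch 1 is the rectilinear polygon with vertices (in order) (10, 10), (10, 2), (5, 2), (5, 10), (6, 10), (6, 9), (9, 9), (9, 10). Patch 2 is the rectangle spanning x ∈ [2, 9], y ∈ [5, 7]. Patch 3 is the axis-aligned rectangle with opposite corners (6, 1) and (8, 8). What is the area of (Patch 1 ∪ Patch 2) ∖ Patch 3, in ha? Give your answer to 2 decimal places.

|Patch 1 ∪ Patch 2| = 43.
|(Patch 1 ∪ Patch 2) ∩ Patch 3| = 12.
|(Patch 1 ∪ Patch 2) ∖ Patch 3| = 43 − 12 = 31.00.

31.00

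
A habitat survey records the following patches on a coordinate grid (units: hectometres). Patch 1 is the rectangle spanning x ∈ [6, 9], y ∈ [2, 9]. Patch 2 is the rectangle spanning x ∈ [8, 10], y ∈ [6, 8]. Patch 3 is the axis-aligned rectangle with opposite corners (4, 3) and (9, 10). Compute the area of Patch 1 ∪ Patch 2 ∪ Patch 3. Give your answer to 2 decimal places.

40.00

By inclusion–exclusion:
Individual areas: |Patch 1| = 21, |Patch 2| = 4, |Patch 3| = 35.
|Patch 1∩Patch 2|: x∈[8,9], y∈[6,8] → 1·2 = 2.
|Patch 1∩Patch 3|: x∈[6,9], y∈[3,9] → 3·6 = 18.
|Patch 2∩Patch 3|: x∈[8,9], y∈[6,8] → 1·2 = 2.
|Patch 1∩Patch 2∩Patch 3| = 2.
|Patch 1 ∪ Patch 2 ∪ Patch 3| = 60 − 22 + 2 = 40.00.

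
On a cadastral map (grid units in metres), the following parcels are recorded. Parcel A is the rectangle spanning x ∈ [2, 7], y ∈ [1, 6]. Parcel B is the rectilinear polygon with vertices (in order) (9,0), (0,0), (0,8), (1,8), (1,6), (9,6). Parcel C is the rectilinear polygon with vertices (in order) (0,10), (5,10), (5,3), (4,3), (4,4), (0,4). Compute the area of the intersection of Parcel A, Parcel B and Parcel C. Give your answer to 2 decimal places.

7.00

The intersection is the polygon with vertices (2,6), (5,6), (5,3), (4,3), (4,4), (2,4).
By the shoelace formula its area is 7.00.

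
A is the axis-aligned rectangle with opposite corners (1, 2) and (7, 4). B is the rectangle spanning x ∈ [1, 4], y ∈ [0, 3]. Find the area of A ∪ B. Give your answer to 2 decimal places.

18.00

By inclusion–exclusion:
Individual areas: |A| = 12, |B| = 9.
|A∩B|: x∈[1,4], y∈[2,3] → 3·1 = 3.
|A ∪ B| = 21 − 3 = 18.00.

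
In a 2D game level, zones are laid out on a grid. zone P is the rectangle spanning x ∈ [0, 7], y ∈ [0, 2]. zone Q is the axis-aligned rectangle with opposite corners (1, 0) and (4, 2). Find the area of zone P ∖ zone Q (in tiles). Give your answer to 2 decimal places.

|zone P∩zone Q|: x∈[1,4], y∈[0,2] → 3·2 = 6.
|zone P| = 14.
|zone P ∖ zone Q| = |zone P| − |zone P∩zone Q| = 14 − 6 = 8.00.

8.00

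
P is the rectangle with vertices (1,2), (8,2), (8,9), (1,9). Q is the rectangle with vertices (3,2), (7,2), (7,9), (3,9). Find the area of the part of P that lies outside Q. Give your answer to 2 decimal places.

21.00

|P∩Q|: x∈[3,7], y∈[2,9] → 4·7 = 28.
|P| = 49.
|P ∖ Q| = |P| − |P∩Q| = 49 − 28 = 21.00.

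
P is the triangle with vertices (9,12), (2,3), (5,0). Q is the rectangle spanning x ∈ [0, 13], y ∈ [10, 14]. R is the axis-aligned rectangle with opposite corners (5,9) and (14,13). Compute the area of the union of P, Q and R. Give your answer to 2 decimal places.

By inclusion–exclusion:
Individual areas: |P| = 24, |Q| = 52, |R| = 36.
|P∩Q| = 0.8889.
|P∩R| = 2.
|Q∩R|: x∈[5,13], y∈[10,13] → 8·3 = 24.
|P∩Q∩R| = 0.8889.
|P ∪ Q ∪ R| = 112 − 26.8889 + 0.8889 = 86.00.

86.00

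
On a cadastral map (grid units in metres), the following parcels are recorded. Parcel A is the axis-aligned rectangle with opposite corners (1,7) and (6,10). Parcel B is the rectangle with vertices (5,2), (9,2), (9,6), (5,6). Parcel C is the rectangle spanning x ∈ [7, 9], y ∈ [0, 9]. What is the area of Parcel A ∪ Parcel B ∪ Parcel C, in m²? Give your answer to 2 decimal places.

41.00

By inclusion–exclusion:
Individual areas: |Parcel A| = 15, |Parcel B| = 16, |Parcel C| = 18.
|Parcel A∩Parcel B| = 0 (no overlap).
|Parcel A∩Parcel C| = 0 (no overlap).
|Parcel B∩Parcel C|: x∈[7,9], y∈[2,6] → 2·4 = 8.
|Parcel A∩Parcel B∩Parcel C| = 0.
|Parcel A ∪ Parcel B ∪ Parcel C| = 49 − 8 + 0 = 41.00.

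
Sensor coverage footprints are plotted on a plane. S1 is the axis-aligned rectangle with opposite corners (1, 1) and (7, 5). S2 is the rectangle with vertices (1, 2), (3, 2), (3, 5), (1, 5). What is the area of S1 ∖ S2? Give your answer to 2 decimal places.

|S1∩S2|: x∈[1,3], y∈[2,5] → 2·3 = 6.
|S1| = 24.
|S1 ∖ S2| = |S1| − |S1∩S2| = 24 − 6 = 18.00.

18.00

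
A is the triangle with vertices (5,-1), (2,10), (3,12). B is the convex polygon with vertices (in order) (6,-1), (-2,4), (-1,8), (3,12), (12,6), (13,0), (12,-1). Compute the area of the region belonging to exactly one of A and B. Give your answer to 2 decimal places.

116.06

|A| = 8.5, |B| = 124.5, |A∩B| = 8.469.
|A △ B| = |A| + |B| − 2·|A∩B| = 8.5 + 124.5 − 16.9381 = 116.06.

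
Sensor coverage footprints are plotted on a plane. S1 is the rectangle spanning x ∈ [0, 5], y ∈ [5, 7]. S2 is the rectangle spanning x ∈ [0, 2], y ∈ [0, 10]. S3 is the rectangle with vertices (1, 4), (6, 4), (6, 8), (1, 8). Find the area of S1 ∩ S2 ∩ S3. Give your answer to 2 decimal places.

The intersection is the polygon with vertices (2,5), (1,5), (1,7), (2,7).
By the shoelace formula its area is 2.00.

2.00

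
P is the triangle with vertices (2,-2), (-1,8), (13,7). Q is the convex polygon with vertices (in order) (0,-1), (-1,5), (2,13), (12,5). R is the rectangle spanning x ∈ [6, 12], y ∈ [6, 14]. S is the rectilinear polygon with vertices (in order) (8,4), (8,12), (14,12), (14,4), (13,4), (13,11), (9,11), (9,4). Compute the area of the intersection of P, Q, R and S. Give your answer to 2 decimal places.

The intersection is the polygon with vertices (8,6), (8,7.357), (9,7.286), (9,6).
By the shoelace formula its area is 1.32.

1.32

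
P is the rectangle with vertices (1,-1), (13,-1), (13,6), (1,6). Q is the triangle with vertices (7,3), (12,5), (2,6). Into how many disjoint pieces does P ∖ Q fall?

1

P ∖ Q is a single connected region.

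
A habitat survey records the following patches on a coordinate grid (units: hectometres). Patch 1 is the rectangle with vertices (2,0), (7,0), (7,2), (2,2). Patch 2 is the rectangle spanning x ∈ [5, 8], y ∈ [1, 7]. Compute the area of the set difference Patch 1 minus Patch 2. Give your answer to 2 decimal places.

8.00

|Patch 1∩Patch 2|: x∈[5,7], y∈[1,2] → 2·1 = 2.
|Patch 1| = 10.
|Patch 1 ∖ Patch 2| = |Patch 1| − |Patch 1∩Patch 2| = 10 − 2 = 8.00.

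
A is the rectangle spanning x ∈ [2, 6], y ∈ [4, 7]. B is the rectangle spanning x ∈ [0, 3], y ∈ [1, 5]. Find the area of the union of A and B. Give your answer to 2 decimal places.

By inclusion–exclusion:
Individual areas: |A| = 12, |B| = 12.
|A∩B|: x∈[2,3], y∈[4,5] → 1·1 = 1.
|A ∪ B| = 24 − 1 = 23.00.

23.00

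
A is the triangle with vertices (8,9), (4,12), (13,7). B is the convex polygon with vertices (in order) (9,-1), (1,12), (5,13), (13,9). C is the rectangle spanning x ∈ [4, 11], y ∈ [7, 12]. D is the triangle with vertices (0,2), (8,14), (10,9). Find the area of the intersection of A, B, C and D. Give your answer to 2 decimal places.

2.22

The intersection is the polygon with vertices (8,9), (5.778,10.667), (5.946,10.919), (9.735,8.814), (9.273,8.491).
By the shoelace formula its area is 2.22.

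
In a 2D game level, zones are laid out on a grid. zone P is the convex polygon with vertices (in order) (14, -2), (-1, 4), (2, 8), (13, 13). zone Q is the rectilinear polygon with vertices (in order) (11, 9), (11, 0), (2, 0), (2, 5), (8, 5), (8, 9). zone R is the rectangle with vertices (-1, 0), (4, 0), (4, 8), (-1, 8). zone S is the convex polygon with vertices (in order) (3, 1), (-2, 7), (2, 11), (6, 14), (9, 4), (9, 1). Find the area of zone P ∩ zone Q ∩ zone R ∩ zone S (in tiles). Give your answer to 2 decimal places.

The intersection is the polygon with vertices (4,5), (4,2), (2,2.8), (2,5).
By the shoelace formula its area is 5.20.

5.20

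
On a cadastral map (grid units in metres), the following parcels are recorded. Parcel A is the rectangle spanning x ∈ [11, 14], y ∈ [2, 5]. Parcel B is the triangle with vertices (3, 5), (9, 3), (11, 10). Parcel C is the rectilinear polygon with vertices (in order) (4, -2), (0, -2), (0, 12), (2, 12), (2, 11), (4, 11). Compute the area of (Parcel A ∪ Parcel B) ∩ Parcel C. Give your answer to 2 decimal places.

The region (Parcel A ∪ Parcel B) ∩ Parcel C is the polygon with vertices (3,5), (4,5.625), (4,4.667).
By the shoelace formula its area is 0.48.

0.48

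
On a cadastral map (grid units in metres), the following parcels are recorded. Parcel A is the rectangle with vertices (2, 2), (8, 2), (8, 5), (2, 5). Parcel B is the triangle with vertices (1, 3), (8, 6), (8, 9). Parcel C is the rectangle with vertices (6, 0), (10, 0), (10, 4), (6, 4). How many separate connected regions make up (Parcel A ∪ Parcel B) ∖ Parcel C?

(Parcel A ∪ Parcel B) ∖ Parcel C is a single connected region.

1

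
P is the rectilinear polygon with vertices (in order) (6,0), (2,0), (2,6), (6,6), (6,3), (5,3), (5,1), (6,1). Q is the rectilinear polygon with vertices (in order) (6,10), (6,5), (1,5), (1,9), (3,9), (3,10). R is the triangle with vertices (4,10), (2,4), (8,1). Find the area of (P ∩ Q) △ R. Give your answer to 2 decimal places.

18.11

|P ∩ Q| = 4.
|(P ∩ Q) ∩ R| = 3.4444.
|(P ∩ Q) △ R| = 4 + 21 − 6.8889 = 18.11.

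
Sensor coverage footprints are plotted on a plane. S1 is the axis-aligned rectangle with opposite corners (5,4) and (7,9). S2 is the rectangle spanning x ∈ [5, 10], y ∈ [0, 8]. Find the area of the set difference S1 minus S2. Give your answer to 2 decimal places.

|S1∩S2|: x∈[5,7], y∈[4,8] → 2·4 = 8.
|S1| = 10.
|S1 ∖ S2| = |S1| − |S1∩S2| = 10 − 8 = 2.00.

2.00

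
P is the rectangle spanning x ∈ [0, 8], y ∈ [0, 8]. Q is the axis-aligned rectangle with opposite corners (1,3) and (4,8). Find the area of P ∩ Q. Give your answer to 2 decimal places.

15.00

|P∩Q|: x∈[1,4], y∈[3,8] → 3·5 = 15.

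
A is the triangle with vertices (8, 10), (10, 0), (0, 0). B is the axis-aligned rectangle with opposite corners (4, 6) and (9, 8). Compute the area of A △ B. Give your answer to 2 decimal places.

|A| = 50, |B| = 10, |A∩B| = 6.
|A △ B| = |A| + |B| − 2·|A∩B| = 50 + 10 − 12 = 48.00.

48.00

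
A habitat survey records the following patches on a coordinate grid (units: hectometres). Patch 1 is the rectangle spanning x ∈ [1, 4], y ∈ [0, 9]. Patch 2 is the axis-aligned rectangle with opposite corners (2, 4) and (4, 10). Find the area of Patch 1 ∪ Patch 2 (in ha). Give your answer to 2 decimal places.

29.00

By inclusion–exclusion:
Individual areas: |Patch 1| = 27, |Patch 2| = 12.
|Patch 1∩Patch 2|: x∈[2,4], y∈[4,9] → 2·5 = 10.
|Patch 1 ∪ Patch 2| = 39 − 10 = 29.00.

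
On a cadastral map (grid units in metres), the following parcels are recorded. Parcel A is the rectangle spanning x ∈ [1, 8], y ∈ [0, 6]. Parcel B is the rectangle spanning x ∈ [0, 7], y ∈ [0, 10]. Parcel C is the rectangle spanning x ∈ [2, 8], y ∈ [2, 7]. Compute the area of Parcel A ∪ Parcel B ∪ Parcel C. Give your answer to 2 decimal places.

77.00

By inclusion–exclusion:
Individual areas: |Parcel A| = 42, |Parcel B| = 70, |Parcel C| = 30.
|Parcel A∩Parcel B|: x∈[1,7], y∈[0,6] → 6·6 = 36.
|Parcel A∩Parcel C|: x∈[2,8], y∈[2,6] → 6·4 = 24.
|Parcel B∩Parcel C|: x∈[2,7], y∈[2,7] → 5·5 = 25.
|Parcel A∩Parcel B∩Parcel C| = 20.
|Parcel A ∪ Parcel B ∪ Parcel C| = 142 − 85 + 20 = 77.00.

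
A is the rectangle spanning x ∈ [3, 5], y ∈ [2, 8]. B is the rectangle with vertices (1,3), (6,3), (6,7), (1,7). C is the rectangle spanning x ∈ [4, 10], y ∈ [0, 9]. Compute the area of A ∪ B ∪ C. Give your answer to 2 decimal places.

By inclusion–exclusion:
Individual areas: |A| = 12, |B| = 20, |C| = 54.
|A∩B|: x∈[3,5], y∈[3,7] → 2·4 = 8.
|A∩C|: x∈[4,5], y∈[2,8] → 1·6 = 6.
|B∩C|: x∈[4,6], y∈[3,7] → 2·4 = 8.
|A∩B∩C| = 4.
|A ∪ B ∪ C| = 86 − 22 + 4 = 68.00.

68.00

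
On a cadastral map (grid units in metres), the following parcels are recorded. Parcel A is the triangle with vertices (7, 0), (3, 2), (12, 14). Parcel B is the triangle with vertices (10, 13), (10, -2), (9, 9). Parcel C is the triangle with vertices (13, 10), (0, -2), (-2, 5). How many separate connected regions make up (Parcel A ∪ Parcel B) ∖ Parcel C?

2

(Parcel A ∪ Parcel B) ∖ Parcel C splits into 2 disjoint pieces (area 6.1034, area 15.8511).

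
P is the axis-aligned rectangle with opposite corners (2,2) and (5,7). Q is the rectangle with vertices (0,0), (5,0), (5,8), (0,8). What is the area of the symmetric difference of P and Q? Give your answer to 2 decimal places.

|P∩Q|: x∈[2,5], y∈[2,7] → 3·5 = 15.
|P △ Q| = |P| + |Q| − 2·|P∩Q| = 15 + 40 − 30 = 25.00.

25.00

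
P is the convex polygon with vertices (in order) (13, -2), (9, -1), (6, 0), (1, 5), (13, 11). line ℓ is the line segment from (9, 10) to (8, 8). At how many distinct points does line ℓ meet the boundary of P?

1

The segment meets the boundary at (8.333,8.667).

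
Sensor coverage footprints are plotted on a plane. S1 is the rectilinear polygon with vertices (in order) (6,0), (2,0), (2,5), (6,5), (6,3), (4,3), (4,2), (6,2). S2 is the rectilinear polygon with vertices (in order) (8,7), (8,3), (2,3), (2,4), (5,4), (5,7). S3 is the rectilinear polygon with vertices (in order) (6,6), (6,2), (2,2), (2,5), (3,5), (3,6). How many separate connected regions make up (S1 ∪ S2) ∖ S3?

(S1 ∪ S2) ∖ S3 splits into 2 disjoint pieces (area 8, area 9).

2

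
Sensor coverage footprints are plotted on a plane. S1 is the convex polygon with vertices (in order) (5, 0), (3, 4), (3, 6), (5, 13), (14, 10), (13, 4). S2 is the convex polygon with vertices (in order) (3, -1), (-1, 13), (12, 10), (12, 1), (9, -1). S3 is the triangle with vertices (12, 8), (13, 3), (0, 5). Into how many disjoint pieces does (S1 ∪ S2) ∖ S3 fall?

(S1 ∪ S2) ∖ S3 splits into 2 disjoint pieces (area 73.0622, area 45.1989).

2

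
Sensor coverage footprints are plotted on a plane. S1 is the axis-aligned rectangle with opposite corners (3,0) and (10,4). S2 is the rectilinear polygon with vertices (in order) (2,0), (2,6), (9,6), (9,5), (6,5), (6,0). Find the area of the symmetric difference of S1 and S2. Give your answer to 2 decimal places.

|S1| = 28, |S2| = 27, |S1∩S2| = 12.
|S1 △ S2| = |S1| + |S2| − 2·|S1∩S2| = 28 + 27 − 24 = 31.00.

31.00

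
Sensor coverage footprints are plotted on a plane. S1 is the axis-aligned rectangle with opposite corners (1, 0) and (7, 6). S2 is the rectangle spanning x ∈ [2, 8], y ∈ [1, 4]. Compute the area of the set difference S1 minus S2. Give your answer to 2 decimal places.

21.00

|S1∩S2|: x∈[2,7], y∈[1,4] → 5·3 = 15.
|S1| = 36.
|S1 ∖ S2| = |S1| − |S1∩S2| = 36 − 15 = 21.00.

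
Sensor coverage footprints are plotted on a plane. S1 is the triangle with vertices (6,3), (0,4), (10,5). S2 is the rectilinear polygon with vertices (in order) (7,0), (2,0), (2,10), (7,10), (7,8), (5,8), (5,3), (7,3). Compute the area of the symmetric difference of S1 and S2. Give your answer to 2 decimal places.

42.40

|S1| = 8, |S2| = 40, |S1∩S2| = 2.8.
|S1 △ S2| = |S1| + |S2| − 2·|S1∩S2| = 8 + 40 − 5.6 = 42.40.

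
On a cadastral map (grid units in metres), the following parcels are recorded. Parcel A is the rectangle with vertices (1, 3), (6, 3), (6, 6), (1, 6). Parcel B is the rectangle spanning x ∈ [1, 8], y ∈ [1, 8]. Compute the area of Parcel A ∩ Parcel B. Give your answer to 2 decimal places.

|Parcel A∩Parcel B|: x∈[1,6], y∈[3,6] → 5·3 = 15.

15.00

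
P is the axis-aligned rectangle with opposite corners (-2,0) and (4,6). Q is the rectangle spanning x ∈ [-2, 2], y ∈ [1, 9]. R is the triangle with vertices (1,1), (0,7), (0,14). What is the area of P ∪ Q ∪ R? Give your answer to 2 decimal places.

48.96

By inclusion–exclusion:
Individual areas: |P| = 36, |Q| = 32, |R| = 3.5.
|P∩Q|: x∈[-2,2], y∈[1,6] → 4·5 = 20.
|P∩R| = 1.1218.
|Q∩R| = 2.5385.
|P∩Q∩R| = 1.1218.
|P ∪ Q ∪ R| = 71.5 − 23.6603 + 1.1218 = 48.96.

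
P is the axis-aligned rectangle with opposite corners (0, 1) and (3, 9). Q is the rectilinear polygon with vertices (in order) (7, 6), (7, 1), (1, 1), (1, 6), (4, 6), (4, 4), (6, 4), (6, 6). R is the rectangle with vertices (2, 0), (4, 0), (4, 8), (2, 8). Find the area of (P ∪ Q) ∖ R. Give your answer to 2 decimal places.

28.00

|P ∪ Q| = 40.
|(P ∪ Q) ∩ R| = 12.
|(P ∪ Q) ∖ R| = 40 − 12 = 28.00.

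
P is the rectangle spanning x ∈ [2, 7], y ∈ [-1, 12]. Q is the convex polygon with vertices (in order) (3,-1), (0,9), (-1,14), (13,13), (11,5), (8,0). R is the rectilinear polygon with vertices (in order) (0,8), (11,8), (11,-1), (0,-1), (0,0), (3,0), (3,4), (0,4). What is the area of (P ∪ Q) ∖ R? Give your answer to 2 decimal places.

|P ∪ Q| = 145.7667.
|(P ∪ Q) ∩ R| = 70.
|(P ∪ Q) ∖ R| = 145.7667 − 70 = 75.77.

75.77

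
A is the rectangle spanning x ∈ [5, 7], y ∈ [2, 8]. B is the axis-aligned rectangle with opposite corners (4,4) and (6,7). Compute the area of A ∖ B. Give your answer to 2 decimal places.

9.00

|A∩B|: x∈[5,6], y∈[4,7] → 1·3 = 3.
|A| = 12.
|A ∖ B| = |A| − |A∩B| = 12 − 3 = 9.00.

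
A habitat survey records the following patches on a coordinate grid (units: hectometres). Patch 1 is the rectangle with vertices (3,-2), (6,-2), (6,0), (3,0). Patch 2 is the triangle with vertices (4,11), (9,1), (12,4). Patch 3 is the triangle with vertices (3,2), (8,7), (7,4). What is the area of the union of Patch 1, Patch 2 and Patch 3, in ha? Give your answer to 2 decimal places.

By inclusion–exclusion:
Individual areas: |Patch 1| = 6, |Patch 2| = 22.5, |Patch 3| = 5.
|Patch 1∩Patch 2| = 0.
|Patch 1∩Patch 3| = 0.
|Patch 2∩Patch 3| = 1.0667.
|Patch 1∩Patch 2∩Patch 3| = 0.
|Patch 1 ∪ Patch 2 ∪ Patch 3| = 33.5 − 1.0667 + 0 = 32.43.

32.43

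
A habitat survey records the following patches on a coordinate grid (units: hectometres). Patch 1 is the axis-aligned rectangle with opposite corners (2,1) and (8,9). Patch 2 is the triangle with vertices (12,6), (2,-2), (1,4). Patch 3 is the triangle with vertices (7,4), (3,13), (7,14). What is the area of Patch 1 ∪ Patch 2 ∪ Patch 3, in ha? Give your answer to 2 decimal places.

76.11

By inclusion–exclusion:
Individual areas: |Patch 1| = 48, |Patch 2| = 34, |Patch 3| = 20.
|Patch 1∩Patch 2| = 20.3386.
|Patch 1∩Patch 3| = 5.5556.
|Patch 2∩Patch 3| = 0.2447.
|Patch 1∩Patch 2∩Patch 3| = 0.2447.
|Patch 1 ∪ Patch 2 ∪ Patch 3| = 102 − 26.1389 + 0.2447 = 76.11.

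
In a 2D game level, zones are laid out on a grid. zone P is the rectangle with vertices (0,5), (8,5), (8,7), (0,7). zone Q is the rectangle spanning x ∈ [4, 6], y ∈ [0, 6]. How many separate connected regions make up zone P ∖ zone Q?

1

zone P ∖ zone Q is a single connected region.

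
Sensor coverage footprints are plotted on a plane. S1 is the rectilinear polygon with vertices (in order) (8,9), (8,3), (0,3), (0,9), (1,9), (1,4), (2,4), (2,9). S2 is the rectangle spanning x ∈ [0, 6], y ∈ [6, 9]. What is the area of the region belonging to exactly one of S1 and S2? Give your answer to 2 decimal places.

|S1| = 43, |S2| = 18, |S1∩S2| = 15.
|S1 △ S2| = |S1| + |S2| − 2·|S1∩S2| = 43 + 18 − 30 = 31.00.

31.00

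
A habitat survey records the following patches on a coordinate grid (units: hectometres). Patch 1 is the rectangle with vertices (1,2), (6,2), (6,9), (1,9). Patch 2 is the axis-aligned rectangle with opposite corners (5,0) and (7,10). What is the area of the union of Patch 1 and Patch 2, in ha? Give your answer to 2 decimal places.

48.00

By inclusion–exclusion:
Individual areas: |Patch 1| = 35, |Patch 2| = 20.
|Patch 1∩Patch 2|: x∈[5,6], y∈[2,9] → 1·7 = 7.
|Patch 1 ∪ Patch 2| = 55 − 7 = 48.00.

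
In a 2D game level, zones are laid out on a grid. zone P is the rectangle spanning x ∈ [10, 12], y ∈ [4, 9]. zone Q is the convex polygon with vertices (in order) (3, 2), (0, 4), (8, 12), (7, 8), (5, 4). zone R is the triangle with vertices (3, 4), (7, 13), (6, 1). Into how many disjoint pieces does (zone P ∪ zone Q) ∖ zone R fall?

3

(zone P ∪ zone Q) ∖ zone R splits into 3 disjoint pieces (area 10, area 12.1, area 2.5682).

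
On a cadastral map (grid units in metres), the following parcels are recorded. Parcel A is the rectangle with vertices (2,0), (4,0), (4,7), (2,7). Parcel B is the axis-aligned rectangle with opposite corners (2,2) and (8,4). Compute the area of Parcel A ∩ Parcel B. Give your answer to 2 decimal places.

|Parcel A∩Parcel B|: x∈[2,4], y∈[2,4] → 2·2 = 4.

4.00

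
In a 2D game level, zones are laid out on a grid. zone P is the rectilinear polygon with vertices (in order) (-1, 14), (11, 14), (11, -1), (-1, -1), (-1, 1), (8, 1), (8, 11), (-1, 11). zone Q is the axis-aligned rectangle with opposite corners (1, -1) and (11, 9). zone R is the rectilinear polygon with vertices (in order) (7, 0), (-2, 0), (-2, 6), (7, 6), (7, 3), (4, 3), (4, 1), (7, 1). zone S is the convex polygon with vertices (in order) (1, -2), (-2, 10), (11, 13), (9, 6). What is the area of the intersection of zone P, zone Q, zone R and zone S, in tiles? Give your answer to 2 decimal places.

2.50

The intersection is the polygon with vertices (4,1), (3,0), (1,0), (1,1).
By the shoelace formula its area is 2.50.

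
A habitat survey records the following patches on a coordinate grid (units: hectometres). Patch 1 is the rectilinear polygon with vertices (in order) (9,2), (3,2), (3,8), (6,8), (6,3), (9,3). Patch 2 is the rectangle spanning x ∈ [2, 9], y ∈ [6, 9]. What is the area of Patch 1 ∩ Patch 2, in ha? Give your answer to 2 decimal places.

The intersection is the polygon with vertices (3,8), (6,8), (6,6), (3,6).
By the shoelace formula its area is 6.00.

6.00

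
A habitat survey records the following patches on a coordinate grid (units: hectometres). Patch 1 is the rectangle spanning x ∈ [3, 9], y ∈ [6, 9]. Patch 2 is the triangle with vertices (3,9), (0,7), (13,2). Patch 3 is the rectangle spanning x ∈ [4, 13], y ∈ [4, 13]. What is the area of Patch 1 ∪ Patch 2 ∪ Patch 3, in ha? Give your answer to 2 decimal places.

91.42

By inclusion–exclusion:
Individual areas: |Patch 1| = 18, |Patch 2| = 20.5, |Patch 3| = 81.
|Patch 1∩Patch 2| = 6.4286.
|Patch 1∩Patch 3|: x∈[4,9], y∈[6,9] → 5·3 = 15.
|Patch 2∩Patch 3| = 10.4302.
|Patch 1∩Patch 2∩Patch 3| = 3.7786.
|Patch 1 ∪ Patch 2 ∪ Patch 3| = 119.5 − 31.8588 + 3.7786 = 91.42.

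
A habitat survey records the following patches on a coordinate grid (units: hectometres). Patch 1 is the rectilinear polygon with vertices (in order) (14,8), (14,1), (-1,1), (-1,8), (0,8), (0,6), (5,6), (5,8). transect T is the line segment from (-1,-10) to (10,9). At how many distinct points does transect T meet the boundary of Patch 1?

2

The segment meets the boundary at (9.421,8), (5.368,1).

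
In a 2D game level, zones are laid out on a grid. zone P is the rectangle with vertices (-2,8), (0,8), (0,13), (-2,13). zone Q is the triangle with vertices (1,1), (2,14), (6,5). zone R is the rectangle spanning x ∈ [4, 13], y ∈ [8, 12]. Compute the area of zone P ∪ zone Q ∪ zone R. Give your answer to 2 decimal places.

By inclusion–exclusion:
Individual areas: |zone P| = 10, |zone Q| = 30.5, |zone R| = 36.
|zone P∩zone Q| = 0.
|zone P∩zone R| = 0 (no overlap).
|zone Q∩zone R| = 0.5.
|zone P∩zone Q∩zone R| = 0.
|zone P ∪ zone Q ∪ zone R| = 76.5 − 0.5 + 0 = 76.00.

76.00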